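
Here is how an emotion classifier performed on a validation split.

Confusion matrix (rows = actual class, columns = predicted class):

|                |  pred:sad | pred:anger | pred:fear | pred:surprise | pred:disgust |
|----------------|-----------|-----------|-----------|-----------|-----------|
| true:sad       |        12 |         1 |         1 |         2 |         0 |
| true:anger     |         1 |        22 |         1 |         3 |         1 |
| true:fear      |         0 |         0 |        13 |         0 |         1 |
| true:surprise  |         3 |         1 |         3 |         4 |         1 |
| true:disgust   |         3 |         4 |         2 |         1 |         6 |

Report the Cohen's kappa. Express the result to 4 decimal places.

Observed agreement pₒ = trace/N = 57/86 = 0.66279
Expected agreement pₑ = Σ (rowᵢ·colᵢ)/N² = (16·19 + 28·28 + 14·20 + 12·10 + 16·9)/86² = 0.22066
κ = (pₒ − pₑ)/(1 − pₑ) = (0.66279 − 0.22066)/(1 − 0.22066) = 0.5673

0.5673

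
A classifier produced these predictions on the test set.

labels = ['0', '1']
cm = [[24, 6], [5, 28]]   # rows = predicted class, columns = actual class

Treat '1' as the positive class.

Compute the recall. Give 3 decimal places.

0.824

Recall = TP/(TP+FN) = 28/(28+6) = 28/34 = 0.824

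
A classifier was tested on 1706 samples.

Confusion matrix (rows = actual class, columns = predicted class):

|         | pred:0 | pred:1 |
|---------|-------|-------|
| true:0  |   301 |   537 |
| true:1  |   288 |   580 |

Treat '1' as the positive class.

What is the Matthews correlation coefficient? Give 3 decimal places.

MCC = (TP·TN − FP·FN) / √((TP+FP)(TP+FN)(TN+FP)(TN+FN))
Numerator = 580·301 − 537·288 = 19924
Denominator = √(1117·868·838·589) = √478555389592 = 691776.9797
MCC = 19924 / 691776.9797 = 0.029

0.029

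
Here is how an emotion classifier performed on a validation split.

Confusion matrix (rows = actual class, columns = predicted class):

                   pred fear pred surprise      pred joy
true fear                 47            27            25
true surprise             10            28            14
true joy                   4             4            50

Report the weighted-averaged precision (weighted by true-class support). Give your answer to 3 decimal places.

0.639

Per-class precision (TP/(TP+FP)):
  fear: TP=47, FP=10+4=14 → 47/61 = 0.7705
  surprise: TP=28, FP=27+4=31 → 28/59 = 0.4746
  joy: TP=50, FP=25+14=39 → 50/89 = 0.5618
Weighted-precision = Σ (supportᵢ/N)·precisionᵢ with N=209: (99/209)·0.7705 + (52/209)·0.4746 + (58/209)·0.5618 = 0.639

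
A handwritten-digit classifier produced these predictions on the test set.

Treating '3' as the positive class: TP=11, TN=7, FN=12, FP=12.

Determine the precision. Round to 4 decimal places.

Precision = TP/(TP+FP) = 11/(11+12) = 11/23 = 0.4783

0.4783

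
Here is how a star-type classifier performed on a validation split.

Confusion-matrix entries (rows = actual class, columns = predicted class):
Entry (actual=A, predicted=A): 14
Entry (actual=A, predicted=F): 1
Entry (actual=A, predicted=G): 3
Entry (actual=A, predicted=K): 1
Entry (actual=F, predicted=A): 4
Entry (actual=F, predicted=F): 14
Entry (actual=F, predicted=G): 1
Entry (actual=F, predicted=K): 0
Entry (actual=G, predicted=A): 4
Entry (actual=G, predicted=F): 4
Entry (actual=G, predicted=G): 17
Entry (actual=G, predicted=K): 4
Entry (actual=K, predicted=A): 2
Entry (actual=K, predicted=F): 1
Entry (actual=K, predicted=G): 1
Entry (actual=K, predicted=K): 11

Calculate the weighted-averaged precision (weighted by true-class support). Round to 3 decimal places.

Per-class precision (TP/(TP+FP)):
  A: TP=14, FP=4+4+2=10 → 14/24 = 0.5833
  F: TP=14, FP=1+4+1=6 → 14/20 = 0.7000
  G: TP=17, FP=3+1+1=5 → 17/22 = 0.7727
  K: TP=11, FP=1+0+4=5 → 11/16 = 0.6875
Weighted-precision = Σ (supportᵢ/N)·precisionᵢ with N=82: (19/82)·0.5833 + (19/82)·0.7000 + (29/82)·0.7727 + (15/82)·0.6875 = 0.696

0.696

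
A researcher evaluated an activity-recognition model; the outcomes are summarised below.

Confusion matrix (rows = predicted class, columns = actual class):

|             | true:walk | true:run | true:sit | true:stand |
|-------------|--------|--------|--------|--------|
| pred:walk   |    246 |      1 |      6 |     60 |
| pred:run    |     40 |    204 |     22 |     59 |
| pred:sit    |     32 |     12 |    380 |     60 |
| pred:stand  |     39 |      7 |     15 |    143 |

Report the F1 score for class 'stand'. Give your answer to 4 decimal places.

Take TP from the diagonal, FP from the rest of the 'stand' prediction marginal, FN from the rest of the 'stand' actual marginal.
F1 score = 2·TP/(2·TP+FP+FN).
stand: TP=143, FP=39+7+15=61, FN=60+59+60=179 → 286/526 = 0.54373

0.5437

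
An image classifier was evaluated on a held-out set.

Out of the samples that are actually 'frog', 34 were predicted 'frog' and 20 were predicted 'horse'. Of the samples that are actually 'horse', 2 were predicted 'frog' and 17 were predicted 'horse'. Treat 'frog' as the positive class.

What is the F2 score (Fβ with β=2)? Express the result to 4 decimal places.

0.6746

Fβ = (1+β²)·TP / ((1+β²)·TP + β²·FN + FP), with β²=4
= 5·34 / (5·34 + 4·20 + 2) = 0.6746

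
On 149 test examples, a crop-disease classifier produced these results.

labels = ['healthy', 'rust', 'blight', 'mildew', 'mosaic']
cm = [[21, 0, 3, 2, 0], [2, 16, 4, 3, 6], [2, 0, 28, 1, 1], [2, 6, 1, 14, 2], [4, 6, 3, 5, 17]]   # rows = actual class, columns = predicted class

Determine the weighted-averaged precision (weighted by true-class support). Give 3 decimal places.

0.639

Per-class precision (TP/(TP+FP)):
  healthy: TP=21, FP=2+2+2+4=10 → 21/31 = 0.6774
  rust: TP=16, FP=0+0+6+6=12 → 16/28 = 0.5714
  blight: TP=28, FP=3+4+1+3=11 → 28/39 = 0.7179
  mildew: TP=14, FP=2+3+1+5=11 → 14/25 = 0.5600
  mosaic: TP=17, FP=0+6+1+2=9 → 17/26 = 0.6538
Weighted-precision = Σ (supportᵢ/N)·precisionᵢ with N=149: (26/149)·0.6774 + (31/149)·0.5714 + (32/149)·0.7179 + (25/149)·0.5600 + (35/149)·0.6538 = 0.639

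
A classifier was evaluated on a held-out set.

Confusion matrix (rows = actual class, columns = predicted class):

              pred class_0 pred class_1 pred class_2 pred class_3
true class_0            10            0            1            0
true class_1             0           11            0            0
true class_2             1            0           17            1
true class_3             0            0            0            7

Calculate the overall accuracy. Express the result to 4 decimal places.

Accuracy = trace / total = (10+11+17+7=45) / 48 = 45/48 = 0.9375

0.9375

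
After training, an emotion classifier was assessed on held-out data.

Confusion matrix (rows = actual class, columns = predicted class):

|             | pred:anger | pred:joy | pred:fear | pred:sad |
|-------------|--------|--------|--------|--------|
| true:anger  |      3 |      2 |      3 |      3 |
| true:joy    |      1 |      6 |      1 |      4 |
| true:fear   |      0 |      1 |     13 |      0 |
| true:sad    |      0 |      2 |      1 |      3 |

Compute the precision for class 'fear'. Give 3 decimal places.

precision = TP/(TP+FP).
fear: TP=13, FP=3+1+1=5 → 13/18 = 0.7222

0.722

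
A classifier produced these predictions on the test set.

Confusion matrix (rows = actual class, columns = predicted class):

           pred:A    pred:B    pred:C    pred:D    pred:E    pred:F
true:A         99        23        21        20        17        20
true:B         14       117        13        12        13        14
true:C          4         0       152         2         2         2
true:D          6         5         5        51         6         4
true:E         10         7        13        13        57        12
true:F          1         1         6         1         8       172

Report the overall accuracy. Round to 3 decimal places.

0.702

Accuracy = trace / total = (99+117+152+51+57+172=648) / 923 = 648/923 = 0.702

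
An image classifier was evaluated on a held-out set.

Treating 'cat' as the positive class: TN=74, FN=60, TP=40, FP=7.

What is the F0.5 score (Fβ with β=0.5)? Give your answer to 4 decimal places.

0.6944

Fβ = (1+β²)·TP / ((1+β²)·TP + β²·FN + FP), with β²=1/4
= 1.25·40 / (1.25·40 + 0.25·60 + 7) = 0.6944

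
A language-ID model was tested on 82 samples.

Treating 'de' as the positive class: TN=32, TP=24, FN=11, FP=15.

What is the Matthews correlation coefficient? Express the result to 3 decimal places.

MCC = (TP·TN − FP·FN) / √((TP+FP)(TP+FN)(TN+FP)(TN+FN))
Numerator = 24·32 − 15·11 = 603
Denominator = √(39·35·47·43) = √2758665 = 1660.9229
MCC = 603 / 1660.9229 = 0.363

0.363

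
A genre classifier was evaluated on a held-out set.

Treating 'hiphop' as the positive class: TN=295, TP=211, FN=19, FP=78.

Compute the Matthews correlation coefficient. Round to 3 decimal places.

MCC = (TP·TN − FP·FN) / √((TP+FP)(TP+FN)(TN+FP)(TN+FN))
Numerator = 211·295 − 78·19 = 60763
Denominator = √(289·230·373·314) = √7785099340 = 88233.2100
MCC = 60763 / 88233.2100 = 0.689

0.689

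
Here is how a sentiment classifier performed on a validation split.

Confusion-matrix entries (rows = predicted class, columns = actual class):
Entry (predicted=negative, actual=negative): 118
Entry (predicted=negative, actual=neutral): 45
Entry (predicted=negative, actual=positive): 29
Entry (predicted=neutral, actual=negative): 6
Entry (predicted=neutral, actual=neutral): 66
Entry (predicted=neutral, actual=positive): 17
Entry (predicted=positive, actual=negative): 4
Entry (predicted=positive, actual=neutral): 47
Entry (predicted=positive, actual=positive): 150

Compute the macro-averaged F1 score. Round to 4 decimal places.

Per-class F1 score (2·TP/(2·TP+FP+FN)):
  negative: TP=118, FP=45+29=74, FN=6+4=10 → 236/320 = 0.73750
  neutral: TP=66, FP=6+17=23, FN=45+47=92 → 132/247 = 0.53441
  positive: TP=150, FP=4+47=51, FN=29+17=46 → 300/397 = 0.75567
Macro-F1 score = mean = (0.73750 + 0.53441 + 0.75567) / 3 = 0.6759

0.6759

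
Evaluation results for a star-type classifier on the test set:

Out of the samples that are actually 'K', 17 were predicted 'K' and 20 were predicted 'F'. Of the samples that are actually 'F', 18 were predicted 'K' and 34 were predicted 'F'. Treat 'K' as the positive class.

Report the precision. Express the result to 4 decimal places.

Precision = TP/(TP+FP) = 17/(17+18) = 17/35 = 0.4857

0.4857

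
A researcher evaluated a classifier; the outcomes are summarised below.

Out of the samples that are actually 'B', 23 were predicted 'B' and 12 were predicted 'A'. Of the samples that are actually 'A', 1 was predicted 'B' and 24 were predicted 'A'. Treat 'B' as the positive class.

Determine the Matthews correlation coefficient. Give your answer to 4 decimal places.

MCC = (TP·TN − FP·FN) / √((TP+FP)(TP+FN)(TN+FP)(TN+FN))
Numerator = 23·24 − 1·12 = 540
Denominator = √(24·35·25·36) = √756000 = 869.4826
MCC = 540 / 869.4826 = 0.6211

0.6211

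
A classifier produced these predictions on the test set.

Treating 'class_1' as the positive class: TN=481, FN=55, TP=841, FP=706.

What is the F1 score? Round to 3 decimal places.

Precision = TP/(TP+FP) = 841/1547 = 0.5436
Recall = TP/(TP+FN) = 841/896 = 0.9386
F1 = 2·TP/(2·TP+FP+FN) = 1682/2443 = 0.688

0.688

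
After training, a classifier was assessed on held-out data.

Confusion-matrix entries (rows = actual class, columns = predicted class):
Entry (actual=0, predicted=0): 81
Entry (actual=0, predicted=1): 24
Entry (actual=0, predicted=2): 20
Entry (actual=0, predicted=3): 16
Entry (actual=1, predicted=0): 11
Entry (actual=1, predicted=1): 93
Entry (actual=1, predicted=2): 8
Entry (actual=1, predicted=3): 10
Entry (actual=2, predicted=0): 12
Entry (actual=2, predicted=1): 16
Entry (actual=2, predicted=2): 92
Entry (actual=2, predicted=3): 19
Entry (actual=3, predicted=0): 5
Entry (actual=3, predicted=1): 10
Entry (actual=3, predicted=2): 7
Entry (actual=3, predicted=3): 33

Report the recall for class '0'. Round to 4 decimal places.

recall = TP/(TP+FN).
0: TP=81, FN=24+20+16=60 → 81/141 = 0.57447

0.5745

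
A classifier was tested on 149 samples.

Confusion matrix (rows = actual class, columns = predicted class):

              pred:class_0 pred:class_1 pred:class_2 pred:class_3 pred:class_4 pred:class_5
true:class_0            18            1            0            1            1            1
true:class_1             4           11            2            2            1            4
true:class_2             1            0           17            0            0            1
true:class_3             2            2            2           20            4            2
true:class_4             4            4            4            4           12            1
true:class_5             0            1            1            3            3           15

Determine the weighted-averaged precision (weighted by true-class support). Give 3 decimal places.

Per-class precision (TP/(TP+FP)):
  class_0: TP=18, FP=4+1+2+4+0=11 → 18/29 = 0.6207
  class_1: TP=11, FP=1+0+2+4+1=8 → 11/19 = 0.5789
  class_2: TP=17, FP=0+2+2+4+1=9 → 17/26 = 0.6538
  class_3: TP=20, FP=1+2+0+4+3=10 → 20/30 = 0.6667
  class_4: TP=12, FP=1+1+0+4+3=9 → 12/21 = 0.5714
  class_5: TP=15, FP=1+4+1+2+1=9 → 15/24 = 0.6250
Weighted-precision = Σ (supportᵢ/N)·precisionᵢ with N=149: (22/149)·0.6207 + (24/149)·0.5789 + (19/149)·0.6538 + (32/149)·0.6667 + (29/149)·0.5714 + (23/149)·0.6250 = 0.619

0.619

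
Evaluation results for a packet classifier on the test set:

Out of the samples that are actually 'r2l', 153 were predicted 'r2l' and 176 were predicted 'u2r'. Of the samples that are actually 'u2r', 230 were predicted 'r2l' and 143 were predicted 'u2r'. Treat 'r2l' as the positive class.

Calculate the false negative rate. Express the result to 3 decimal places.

FNR = FN/(FN+TP) = 176/(176+153) = 0.535

0.535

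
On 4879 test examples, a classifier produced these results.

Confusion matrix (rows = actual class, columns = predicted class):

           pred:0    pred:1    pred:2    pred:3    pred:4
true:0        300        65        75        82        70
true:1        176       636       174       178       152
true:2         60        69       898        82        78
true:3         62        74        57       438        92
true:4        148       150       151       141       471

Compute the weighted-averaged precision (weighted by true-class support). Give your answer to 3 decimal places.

0.572

Per-class precision (TP/(TP+FP)):
  0: TP=300, FP=176+60+62+148=446 → 300/746 = 0.4021
  1: TP=636, FP=65+69+74+150=358 → 636/994 = 0.6398
  2: TP=898, FP=75+174+57+151=457 → 898/1355 = 0.6627
  3: TP=438, FP=82+178+82+141=483 → 438/921 = 0.4756
  4: TP=471, FP=70+152+78+92=392 → 471/863 = 0.5458
Weighted-precision = Σ (supportᵢ/N)·precisionᵢ with N=4879: (592/4879)·0.4021 + (1316/4879)·0.6398 + (1187/4879)·0.6627 + (723/4879)·0.4756 + (1061/4879)·0.5458 = 0.572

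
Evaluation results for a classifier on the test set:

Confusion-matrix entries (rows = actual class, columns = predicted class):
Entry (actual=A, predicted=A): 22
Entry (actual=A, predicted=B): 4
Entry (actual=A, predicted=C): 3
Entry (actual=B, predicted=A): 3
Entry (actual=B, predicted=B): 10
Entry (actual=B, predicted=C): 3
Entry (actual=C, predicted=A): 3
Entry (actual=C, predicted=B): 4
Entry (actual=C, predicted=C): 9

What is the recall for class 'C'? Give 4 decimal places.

0.5625

Treat 'C' as positive and all other classes as negative.
recall = TP/(TP+FN).
C: TP=9, FN=3+4=7 → 9/16 = 0.56250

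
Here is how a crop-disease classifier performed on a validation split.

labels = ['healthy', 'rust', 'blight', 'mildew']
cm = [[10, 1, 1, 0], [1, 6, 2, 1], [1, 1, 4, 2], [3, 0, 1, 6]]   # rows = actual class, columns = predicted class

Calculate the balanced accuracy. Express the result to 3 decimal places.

0.633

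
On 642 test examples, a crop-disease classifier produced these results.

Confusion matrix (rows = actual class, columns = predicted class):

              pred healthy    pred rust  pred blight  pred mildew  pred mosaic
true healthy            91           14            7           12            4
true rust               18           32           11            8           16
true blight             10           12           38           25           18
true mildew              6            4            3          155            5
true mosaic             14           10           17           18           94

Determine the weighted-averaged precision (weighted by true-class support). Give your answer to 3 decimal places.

0.625

Per-class precision (TP/(TP+FP)):
  healthy: TP=91, FP=18+10+6+14=48 → 91/139 = 0.6547
  rust: TP=32, FP=14+12+4+10=40 → 32/72 = 0.4444
  blight: TP=38, FP=7+11+3+17=38 → 38/76 = 0.5000
  mildew: TP=155, FP=12+8+25+18=63 → 155/218 = 0.7110
  mosaic: TP=94, FP=4+16+18+5=43 → 94/137 = 0.6861
Weighted-precision = Σ (supportᵢ/N)·precisionᵢ with N=642: (128/642)·0.6547 + (85/642)·0.4444 + (103/642)·0.5000 + (173/642)·0.7110 + (153/642)·0.6861 = 0.625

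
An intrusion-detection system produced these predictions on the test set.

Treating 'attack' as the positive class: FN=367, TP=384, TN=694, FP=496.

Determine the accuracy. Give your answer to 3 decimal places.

Accuracy = (TP+TN)/N = (384+694)/1941 = 0.555

0.555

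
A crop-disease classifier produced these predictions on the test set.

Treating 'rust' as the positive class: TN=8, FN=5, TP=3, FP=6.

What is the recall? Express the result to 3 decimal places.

Recall = TP/(TP+FN) = 3/(3+5) = 3/8 = 0.375

0.375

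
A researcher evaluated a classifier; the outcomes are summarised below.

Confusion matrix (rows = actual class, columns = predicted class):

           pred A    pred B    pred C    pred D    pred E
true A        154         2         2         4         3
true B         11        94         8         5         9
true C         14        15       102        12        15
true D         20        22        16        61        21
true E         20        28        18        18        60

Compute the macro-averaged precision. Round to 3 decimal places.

Per-class precision (TP/(TP+FP)):
  A: TP=154, FP=11+14+20+20=65 → 154/219 = 0.7032
  B: TP=94, FP=2+15+22+28=67 → 94/161 = 0.5839
  C: TP=102, FP=2+8+16+18=44 → 102/146 = 0.6986
  D: TP=61, FP=4+5+12+18=39 → 61/100 = 0.6100
  E: TP=60, FP=3+9+15+21=48 → 60/108 = 0.5556
Macro-precision = mean = (0.7032 + 0.5839 + 0.6986 + 0.6100 + 0.5556) / 5 = 0.630

0.630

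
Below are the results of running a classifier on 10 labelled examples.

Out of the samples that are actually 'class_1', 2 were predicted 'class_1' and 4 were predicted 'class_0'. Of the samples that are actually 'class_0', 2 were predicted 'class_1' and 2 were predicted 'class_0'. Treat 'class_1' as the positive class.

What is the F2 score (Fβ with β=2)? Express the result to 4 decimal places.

0.3571

Fβ = (1+β²)·TP / ((1+β²)·TP + β²·FN + FP), with β²=4
= 5·2 / (5·2 + 4·4 + 2) = 0.3571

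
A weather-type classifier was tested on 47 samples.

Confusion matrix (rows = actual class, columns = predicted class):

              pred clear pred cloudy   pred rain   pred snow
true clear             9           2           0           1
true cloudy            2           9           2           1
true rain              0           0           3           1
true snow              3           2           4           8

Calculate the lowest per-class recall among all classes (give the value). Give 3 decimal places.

0.471

Per-class recall (TP/(TP+FN)):
  clear: TP=9, FN=2+0+1=3 → 9/12 = 0.7500
  cloudy: TP=9, FN=2+2+1=5 → 9/14 = 0.6429
  rain: TP=3, FN=0+0+1=1 → 3/4 = 0.7500
  snow: TP=8, FN=3+2+4=9 → 8/17 = 0.4706
Lowest is class 'snow' with recall = 0.471.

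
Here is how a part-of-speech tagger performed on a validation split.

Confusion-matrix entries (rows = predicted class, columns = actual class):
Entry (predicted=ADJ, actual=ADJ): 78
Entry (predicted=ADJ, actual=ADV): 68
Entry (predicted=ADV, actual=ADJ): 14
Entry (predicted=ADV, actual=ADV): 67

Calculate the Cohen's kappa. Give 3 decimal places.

0.315

Observed agreement pₒ = trace/N = 145/227 = 0.6388
Expected agreement pₑ = Σ (rowᵢ·colᵢ)/N² = (92·146 + 135·81)/227² = 0.4729
κ = (pₒ − pₑ)/(1 − pₑ) = (0.6388 − 0.4729)/(1 − 0.4729) = 0.315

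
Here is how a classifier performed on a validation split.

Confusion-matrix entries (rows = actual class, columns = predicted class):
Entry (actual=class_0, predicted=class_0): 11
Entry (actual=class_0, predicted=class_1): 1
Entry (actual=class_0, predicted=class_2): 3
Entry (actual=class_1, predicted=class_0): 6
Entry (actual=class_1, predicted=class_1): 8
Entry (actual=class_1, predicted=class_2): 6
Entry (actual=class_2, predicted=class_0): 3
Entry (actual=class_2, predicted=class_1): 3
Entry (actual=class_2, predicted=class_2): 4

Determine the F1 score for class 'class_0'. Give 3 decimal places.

Treat 'class_0' as positive and all other classes as negative.
F1 score = 2·TP/(2·TP+FP+FN).
class_0: TP=11, FP=6+3=9, FN=1+3=4 → 22/35 = 0.6286

0.629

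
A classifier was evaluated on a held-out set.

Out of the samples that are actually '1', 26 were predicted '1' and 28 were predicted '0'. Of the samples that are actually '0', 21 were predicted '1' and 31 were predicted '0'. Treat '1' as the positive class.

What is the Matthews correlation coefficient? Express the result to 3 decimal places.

MCC = (TP·TN − FP·FN) / √((TP+FP)(TP+FN)(TN+FP)(TN+FN))
Numerator = 26·31 − 21·28 = 218
Denominator = √(47·54·52·59) = √7786584 = 2790.4451
MCC = 218 / 2790.4451 = 0.078

0.078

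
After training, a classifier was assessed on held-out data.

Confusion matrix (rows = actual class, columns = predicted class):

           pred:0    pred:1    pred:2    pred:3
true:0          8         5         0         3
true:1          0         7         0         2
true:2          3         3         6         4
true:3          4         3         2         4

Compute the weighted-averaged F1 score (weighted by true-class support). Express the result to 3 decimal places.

0.462

Per-class F1 score (2·TP/(2·TP+FP+FN)):
  0: TP=8, FP=0+3+4=7, FN=5+0+3=8 → 16/31 = 0.5161
  1: TP=7, FP=5+3+3=11, FN=0+0+2=2 → 14/27 = 0.5185
  2: TP=6, FP=0+0+2=2, FN=3+3+4=10 → 12/24 = 0.5000
  3: TP=4, FP=3+2+4=9, FN=4+3+2=9 → 8/26 = 0.3077
Weighted-F1 score = Σ (supportᵢ/N)·F1 scoreᵢ with N=54: (16/54)·0.5161 + (9/54)·0.5185 + (16/54)·0.5000 + (13/54)·0.3077 = 0.462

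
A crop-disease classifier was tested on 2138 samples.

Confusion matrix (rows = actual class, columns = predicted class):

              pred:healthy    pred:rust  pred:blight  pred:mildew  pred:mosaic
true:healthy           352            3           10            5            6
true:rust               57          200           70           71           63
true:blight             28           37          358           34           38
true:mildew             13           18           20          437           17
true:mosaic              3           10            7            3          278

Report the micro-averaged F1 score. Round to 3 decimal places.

0.760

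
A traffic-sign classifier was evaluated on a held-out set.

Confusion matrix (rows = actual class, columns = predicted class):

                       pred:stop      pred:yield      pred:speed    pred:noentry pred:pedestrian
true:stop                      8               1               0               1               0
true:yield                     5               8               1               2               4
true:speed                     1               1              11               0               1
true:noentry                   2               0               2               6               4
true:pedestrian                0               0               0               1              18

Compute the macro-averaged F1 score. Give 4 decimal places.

0.6434

Per-class F1 score (2·TP/(2·TP+FP+FN)):
  stop: TP=8, FP=5+1+2+0=8, FN=1+0+1+0=2 → 16/26 = 0.61538
  yield: TP=8, FP=1+1+0+0=2, FN=5+1+2+4=12 → 16/30 = 0.53333
  speed: TP=11, FP=0+1+2+0=3, FN=1+1+0+1=3 → 22/28 = 0.78571
  noentry: TP=6, FP=1+2+0+1=4, FN=2+0+2+4=8 → 12/24 = 0.50000
  pedestrian: TP=18, FP=0+4+1+4=9, FN=0+0+0+1=1 → 36/46 = 0.78261
Macro-F1 score = mean = (0.61538 + 0.53333 + 0.78571 + 0.50000 + 0.78261) / 5 = 0.6434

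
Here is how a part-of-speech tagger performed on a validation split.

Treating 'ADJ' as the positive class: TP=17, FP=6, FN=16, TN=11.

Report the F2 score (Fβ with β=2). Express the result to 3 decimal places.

Fβ = (1+β²)·TP / ((1+β²)·TP + β²·FN + FP), with β²=4
= 5·17 / (5·17 + 4·16 + 6) = 0.548

0.548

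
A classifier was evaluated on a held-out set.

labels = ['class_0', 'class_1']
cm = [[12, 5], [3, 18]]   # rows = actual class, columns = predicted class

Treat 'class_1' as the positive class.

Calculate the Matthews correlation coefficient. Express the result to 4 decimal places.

0.5727

MCC = (TP·TN − FP·FN) / √((TP+FP)(TP+FN)(TN+FP)(TN+FN))
Numerator = 18·12 − 5·3 = 201
Denominator = √(23·21·17·15) = √123165 = 350.9487
MCC = 201 / 350.9487 = 0.5727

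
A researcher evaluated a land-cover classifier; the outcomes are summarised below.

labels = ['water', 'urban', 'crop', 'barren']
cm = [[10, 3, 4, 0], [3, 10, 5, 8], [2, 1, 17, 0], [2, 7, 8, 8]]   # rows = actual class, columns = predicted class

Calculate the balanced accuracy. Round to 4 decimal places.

0.5357

Balanced accuracy = mean of per-class recall.
  water: recall = 10/17 = 0.58824
  urban: recall = 10/26 = 0.38462
  crop: recall = 17/20 = 0.85000
  barren: recall = 8/25 = 0.32000
Mean = (0.58824 + 0.38462 + 0.85000 + 0.32000) / 4 = 0.5357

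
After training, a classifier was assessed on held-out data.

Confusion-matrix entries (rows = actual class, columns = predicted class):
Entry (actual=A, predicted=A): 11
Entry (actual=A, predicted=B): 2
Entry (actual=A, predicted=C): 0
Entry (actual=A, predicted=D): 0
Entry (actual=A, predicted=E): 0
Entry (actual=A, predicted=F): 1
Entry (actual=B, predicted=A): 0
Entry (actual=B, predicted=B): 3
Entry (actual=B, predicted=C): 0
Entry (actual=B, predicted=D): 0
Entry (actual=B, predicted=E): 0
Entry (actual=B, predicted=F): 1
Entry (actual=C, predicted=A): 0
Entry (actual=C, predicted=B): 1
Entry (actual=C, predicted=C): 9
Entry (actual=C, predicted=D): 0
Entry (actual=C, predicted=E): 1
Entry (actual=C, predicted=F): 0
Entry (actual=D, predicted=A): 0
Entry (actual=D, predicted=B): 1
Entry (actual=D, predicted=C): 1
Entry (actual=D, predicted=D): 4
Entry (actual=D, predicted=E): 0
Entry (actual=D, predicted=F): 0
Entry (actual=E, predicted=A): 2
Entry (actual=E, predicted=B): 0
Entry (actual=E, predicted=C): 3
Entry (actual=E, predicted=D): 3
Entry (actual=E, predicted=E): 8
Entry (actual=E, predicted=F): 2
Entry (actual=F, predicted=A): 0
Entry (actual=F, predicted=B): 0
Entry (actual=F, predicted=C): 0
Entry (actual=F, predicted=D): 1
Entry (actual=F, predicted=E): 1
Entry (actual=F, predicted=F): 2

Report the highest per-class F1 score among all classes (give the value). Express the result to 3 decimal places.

0.815

Per-class F1 score (2·TP/(2·TP+FP+FN)):
  A: TP=11, FP=0+0+0+2+0=2, FN=2+0+0+0+1=3 → 22/27 = 0.8148
  B: TP=3, FP=2+1+1+0+0=4, FN=0+0+0+0+1=1 → 6/11 = 0.5455
  C: TP=9, FP=0+0+1+3+0=4, FN=0+1+0+1+0=2 → 18/24 = 0.7500
  D: TP=4, FP=0+0+0+3+1=4, FN=0+1+1+0+0=2 → 8/14 = 0.5714
  E: TP=8, FP=0+0+1+0+1=2, FN=2+0+3+3+2=10 → 16/28 = 0.5714
  F: TP=2, FP=1+1+0+0+2=4, FN=0+0+0+1+1=2 → 4/10 = 0.4000
Highest is class 'A' with F1 score = 0.815.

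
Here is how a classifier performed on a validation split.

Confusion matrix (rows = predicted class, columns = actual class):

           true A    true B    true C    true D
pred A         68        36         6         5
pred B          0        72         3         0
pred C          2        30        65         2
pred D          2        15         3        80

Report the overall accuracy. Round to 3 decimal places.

Accuracy = trace / total = (68+72+65+80=285) / 389 = 285/389 = 0.733

0.733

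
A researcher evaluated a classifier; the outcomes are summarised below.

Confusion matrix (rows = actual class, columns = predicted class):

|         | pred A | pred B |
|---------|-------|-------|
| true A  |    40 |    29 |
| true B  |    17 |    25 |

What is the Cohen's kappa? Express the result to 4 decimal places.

0.1657

Observed agreement pₒ = trace/N = 65/111 = 0.58559
Expected agreement pₑ = Σ (rowᵢ·colᵢ)/N² = (69·57 + 42·54)/111² = 0.50329
κ = (pₒ − pₑ)/(1 − pₑ) = (0.58559 − 0.50329)/(1 − 0.50329) = 0.1657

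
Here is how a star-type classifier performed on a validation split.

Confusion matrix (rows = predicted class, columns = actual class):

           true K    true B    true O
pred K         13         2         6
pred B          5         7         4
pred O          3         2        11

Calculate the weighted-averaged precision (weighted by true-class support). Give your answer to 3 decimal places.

Per-class precision (TP/(TP+FP)):
  K: TP=13, FP=2+6=8 → 13/21 = 0.6190
  B: TP=7, FP=5+4=9 → 7/16 = 0.4375
  O: TP=11, FP=3+2=5 → 11/16 = 0.6875
Weighted-precision = Σ (supportᵢ/N)·precisionᵢ with N=53: (21/53)·0.6190 + (11/53)·0.4375 + (21/53)·0.6875 = 0.608

0.608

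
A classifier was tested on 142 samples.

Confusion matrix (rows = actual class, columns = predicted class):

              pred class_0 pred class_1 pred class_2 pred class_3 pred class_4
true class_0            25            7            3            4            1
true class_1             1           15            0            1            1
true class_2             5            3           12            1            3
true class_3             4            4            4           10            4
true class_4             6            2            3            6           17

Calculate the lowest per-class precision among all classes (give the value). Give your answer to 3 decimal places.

Per-class precision (TP/(TP+FP)):
  class_0: TP=25, FP=1+5+4+6=16 → 25/41 = 0.6098
  class_1: TP=15, FP=7+3+4+2=16 → 15/31 = 0.4839
  class_2: TP=12, FP=3+0+4+3=10 → 12/22 = 0.5455
  class_3: TP=10, FP=4+1+1+6=12 → 10/22 = 0.4545
  class_4: TP=17, FP=1+1+3+4=9 → 17/26 = 0.6538
Lowest is class 'class_3' with precision = 0.455.

0.455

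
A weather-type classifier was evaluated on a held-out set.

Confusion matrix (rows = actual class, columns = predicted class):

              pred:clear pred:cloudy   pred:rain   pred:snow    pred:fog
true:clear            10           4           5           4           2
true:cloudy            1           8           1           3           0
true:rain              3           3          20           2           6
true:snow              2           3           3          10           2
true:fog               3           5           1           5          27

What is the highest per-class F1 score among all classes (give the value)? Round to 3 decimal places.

Per-class F1 score (2·TP/(2·TP+FP+FN)):
  clear: TP=10, FP=1+3+2+3=9, FN=4+5+4+2=15 → 20/44 = 0.4545
  cloudy: TP=8, FP=4+3+3+5=15, FN=1+1+3+0=5 → 16/36 = 0.4444
  rain: TP=20, FP=5+1+3+1=10, FN=3+3+2+6=14 → 40/64 = 0.6250
  snow: TP=10, FP=4+3+2+5=14, FN=2+3+3+2=10 → 20/44 = 0.4545
  fog: TP=27, FP=2+0+6+2=10, FN=3+5+1+5=14 → 54/78 = 0.6923
Highest is class 'fog' with F1 score = 0.692.

0.692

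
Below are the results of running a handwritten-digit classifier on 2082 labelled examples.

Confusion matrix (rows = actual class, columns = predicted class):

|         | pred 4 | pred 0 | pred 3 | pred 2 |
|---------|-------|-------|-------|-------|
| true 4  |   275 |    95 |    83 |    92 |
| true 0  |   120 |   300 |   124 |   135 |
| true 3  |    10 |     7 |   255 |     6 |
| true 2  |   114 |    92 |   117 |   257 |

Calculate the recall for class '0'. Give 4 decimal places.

0.4418

Take TP from the diagonal, FP from the rest of the '0' prediction marginal, FN from the rest of the '0' actual marginal.
recall = TP/(TP+FN).
0: TP=300, FN=120+124+135=379 → 300/679 = 0.44183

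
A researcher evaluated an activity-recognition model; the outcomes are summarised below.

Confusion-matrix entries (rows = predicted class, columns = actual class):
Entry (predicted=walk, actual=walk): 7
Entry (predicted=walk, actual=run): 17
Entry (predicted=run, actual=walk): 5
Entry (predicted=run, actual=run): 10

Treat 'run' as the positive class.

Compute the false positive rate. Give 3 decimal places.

FPR = FP/(FP+TN) = 5/(5+7) = 0.417

0.417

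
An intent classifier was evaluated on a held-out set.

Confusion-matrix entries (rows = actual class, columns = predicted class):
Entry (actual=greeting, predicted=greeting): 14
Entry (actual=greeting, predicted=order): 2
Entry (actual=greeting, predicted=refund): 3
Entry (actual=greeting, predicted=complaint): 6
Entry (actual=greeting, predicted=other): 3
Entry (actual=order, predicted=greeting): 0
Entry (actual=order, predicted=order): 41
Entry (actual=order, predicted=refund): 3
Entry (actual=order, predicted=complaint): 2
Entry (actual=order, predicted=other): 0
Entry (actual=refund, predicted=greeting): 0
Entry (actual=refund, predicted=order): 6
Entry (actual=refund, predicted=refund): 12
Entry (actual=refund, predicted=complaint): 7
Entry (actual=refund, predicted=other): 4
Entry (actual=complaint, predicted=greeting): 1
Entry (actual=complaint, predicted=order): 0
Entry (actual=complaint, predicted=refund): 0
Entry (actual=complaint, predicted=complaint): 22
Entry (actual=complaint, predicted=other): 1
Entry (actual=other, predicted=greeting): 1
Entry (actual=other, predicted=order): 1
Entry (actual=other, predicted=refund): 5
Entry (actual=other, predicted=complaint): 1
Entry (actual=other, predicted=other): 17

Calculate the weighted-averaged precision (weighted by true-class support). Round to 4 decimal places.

0.7121

Per-class precision (TP/(TP+FP)):
  greeting: TP=14, FP=0+0+1+1=2 → 14/16 = 0.87500
  order: TP=41, FP=2+6+0+1=9 → 41/50 = 0.82000
  refund: TP=12, FP=3+3+0+5=11 → 12/23 = 0.52174
  complaint: TP=22, FP=6+2+7+1=16 → 22/38 = 0.57895
  other: TP=17, FP=3+0+4+1=8 → 17/25 = 0.68000
Weighted-precision = Σ (supportᵢ/N)·precisionᵢ with N=152: (28/152)·0.87500 + (46/152)·0.82000 + (29/152)·0.52174 + (24/152)·0.57895 + (25/152)·0.68000 = 0.7121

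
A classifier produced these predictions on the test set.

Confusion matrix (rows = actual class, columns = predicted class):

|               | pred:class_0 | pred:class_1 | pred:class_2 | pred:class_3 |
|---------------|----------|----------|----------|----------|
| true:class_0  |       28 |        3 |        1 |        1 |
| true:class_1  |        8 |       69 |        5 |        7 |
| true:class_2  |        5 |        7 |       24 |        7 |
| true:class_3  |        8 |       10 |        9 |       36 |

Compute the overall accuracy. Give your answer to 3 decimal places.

0.689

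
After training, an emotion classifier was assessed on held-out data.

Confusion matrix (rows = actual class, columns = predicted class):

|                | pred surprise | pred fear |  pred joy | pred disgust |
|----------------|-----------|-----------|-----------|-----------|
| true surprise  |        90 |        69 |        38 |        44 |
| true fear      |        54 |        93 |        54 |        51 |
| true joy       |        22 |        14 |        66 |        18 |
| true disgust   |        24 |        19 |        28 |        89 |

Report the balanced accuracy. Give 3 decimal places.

0.462

Balanced accuracy = mean of per-class recall.
  surprise: recall = 90/241 = 0.3734
  fear: recall = 93/252 = 0.3690
  joy: recall = 66/120 = 0.5500
  disgust: recall = 89/160 = 0.5563
Mean = (0.3734 + 0.3690 + 0.5500 + 0.5563) / 4 = 0.462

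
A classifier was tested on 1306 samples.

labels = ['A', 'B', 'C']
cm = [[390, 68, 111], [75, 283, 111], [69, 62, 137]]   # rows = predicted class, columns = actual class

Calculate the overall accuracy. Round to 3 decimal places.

Accuracy = trace / total = (390+283+137=810) / 1306 = 810/1306 = 0.620

0.620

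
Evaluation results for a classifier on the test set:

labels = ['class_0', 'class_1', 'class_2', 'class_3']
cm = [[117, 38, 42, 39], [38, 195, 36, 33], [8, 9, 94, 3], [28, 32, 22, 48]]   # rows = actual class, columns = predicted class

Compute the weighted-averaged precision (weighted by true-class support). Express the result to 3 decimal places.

Per-class precision (TP/(TP+FP)):
  class_0: TP=117, FP=38+8+28=74 → 117/191 = 0.6126
  class_1: TP=195, FP=38+9+32=79 → 195/274 = 0.7117
  class_2: TP=94, FP=42+36+22=100 → 94/194 = 0.4845
  class_3: TP=48, FP=39+33+3=75 → 48/123 = 0.3902
Weighted-precision = Σ (supportᵢ/N)·precisionᵢ with N=782: (236/782)·0.6126 + (302/782)·0.7117 + (114/782)·0.4845 + (130/782)·0.3902 = 0.595

0.595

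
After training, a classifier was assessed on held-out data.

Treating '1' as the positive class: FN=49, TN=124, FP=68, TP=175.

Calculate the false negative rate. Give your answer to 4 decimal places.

0.2188

FNR = FN/(FN+TP) = 49/(49+175) = 0.2188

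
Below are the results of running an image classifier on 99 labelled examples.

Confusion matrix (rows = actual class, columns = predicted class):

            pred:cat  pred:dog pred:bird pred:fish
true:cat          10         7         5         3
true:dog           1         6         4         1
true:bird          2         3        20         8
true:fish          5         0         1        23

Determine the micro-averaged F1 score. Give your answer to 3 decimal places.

0.596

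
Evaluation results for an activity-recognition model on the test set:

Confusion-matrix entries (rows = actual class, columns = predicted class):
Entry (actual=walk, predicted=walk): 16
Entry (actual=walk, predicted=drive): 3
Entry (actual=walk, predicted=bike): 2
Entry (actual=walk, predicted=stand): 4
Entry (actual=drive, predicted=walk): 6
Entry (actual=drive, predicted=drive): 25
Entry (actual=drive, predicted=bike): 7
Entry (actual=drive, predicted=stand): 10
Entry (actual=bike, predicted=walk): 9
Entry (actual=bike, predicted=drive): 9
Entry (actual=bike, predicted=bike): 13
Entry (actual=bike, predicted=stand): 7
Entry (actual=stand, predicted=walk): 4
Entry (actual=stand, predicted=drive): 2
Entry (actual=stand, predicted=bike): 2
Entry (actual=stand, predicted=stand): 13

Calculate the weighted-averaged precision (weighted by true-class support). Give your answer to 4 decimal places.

Per-class precision (TP/(TP+FP)):
  walk: TP=16, FP=6+9+4=19 → 16/35 = 0.45714
  drive: TP=25, FP=3+9+2=14 → 25/39 = 0.64103
  bike: TP=13, FP=2+7+2=11 → 13/24 = 0.54167
  stand: TP=13, FP=4+10+7=21 → 13/34 = 0.38235
Weighted-precision = Σ (supportᵢ/N)·precisionᵢ with N=132: (25/132)·0.45714 + (48/132)·0.64103 + (38/132)·0.54167 + (21/132)·0.38235 = 0.5364

0.5364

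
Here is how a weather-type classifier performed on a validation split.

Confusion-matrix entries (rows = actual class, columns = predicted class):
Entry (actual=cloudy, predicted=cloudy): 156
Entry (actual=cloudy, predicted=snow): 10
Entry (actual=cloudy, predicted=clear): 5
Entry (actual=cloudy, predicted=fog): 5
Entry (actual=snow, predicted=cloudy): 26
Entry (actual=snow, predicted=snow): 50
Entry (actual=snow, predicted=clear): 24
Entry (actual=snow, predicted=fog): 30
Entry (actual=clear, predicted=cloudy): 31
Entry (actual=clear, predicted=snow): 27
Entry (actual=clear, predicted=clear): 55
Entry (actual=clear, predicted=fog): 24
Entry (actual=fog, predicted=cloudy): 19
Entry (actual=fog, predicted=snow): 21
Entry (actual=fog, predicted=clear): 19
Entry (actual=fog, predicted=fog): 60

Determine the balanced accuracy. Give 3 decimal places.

0.544

Balanced accuracy = mean of per-class recall.
  cloudy: recall = 156/176 = 0.8864
  snow: recall = 50/130 = 0.3846
  clear: recall = 55/137 = 0.4015
  fog: recall = 60/119 = 0.5042
Mean = (0.8864 + 0.3846 + 0.4015 + 0.5042) / 4 = 0.544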